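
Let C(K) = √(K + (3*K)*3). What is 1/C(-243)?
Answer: -I*√30/270 ≈ -0.020286*I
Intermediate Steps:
C(K) = √10*√K (C(K) = √(K + 9*K) = √(10*K) = √10*√K)
1/C(-243) = 1/(√10*√(-243)) = 1/(√10*(9*I*√3)) = 1/(9*I*√30) = -I*√30/270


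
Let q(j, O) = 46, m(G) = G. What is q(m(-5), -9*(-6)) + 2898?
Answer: 2944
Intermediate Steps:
q(m(-5), -9*(-6)) + 2898 = 46 + 2898 = 2944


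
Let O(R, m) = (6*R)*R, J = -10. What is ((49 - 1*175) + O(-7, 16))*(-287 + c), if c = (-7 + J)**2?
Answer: 336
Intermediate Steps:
c = 289 (c = (-7 - 10)**2 = (-17)**2 = 289)
O(R, m) = 6*R**2
((49 - 1*175) + O(-7, 16))*(-287 + c) = ((49 - 1*175) + 6*(-7)**2)*(-287 + 289) = ((49 - 175) + 6*49)*2 = (-126 + 294)*2 = 168*2 = 336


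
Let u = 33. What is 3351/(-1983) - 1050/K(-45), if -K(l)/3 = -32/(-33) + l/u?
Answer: -7649071/8593 ≈ -890.15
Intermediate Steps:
K(l) = -32/11 - l/11 (K(l) = -3*(-32/(-33) + l/33) = -3*(-32*(-1/33) + l*(1/33)) = -3*(32/33 + l/33) = -32/11 - l/11)
3351/(-1983) - 1050/K(-45) = 3351/(-1983) - 1050/(-32/11 - 1/11*(-45)) = 3351*(-1/1983) - 1050/(-32/11 + 45/11) = -1117/661 - 1050/13/11 = -1117/661 - 1050*11/13 = -1117/661 - 11550/13 = -7649071/8593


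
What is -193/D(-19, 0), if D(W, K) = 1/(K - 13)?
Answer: 2509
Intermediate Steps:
D(W, K) = 1/(-13 + K)
-193/D(-19, 0) = -193/(1/(-13 + 0)) = -193/(1/(-13)) = -193/(-1/13) = -193*(-13) = 2509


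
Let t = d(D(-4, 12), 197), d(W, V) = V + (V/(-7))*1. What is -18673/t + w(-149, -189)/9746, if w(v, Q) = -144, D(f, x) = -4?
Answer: -637039807/5759886 ≈ -110.60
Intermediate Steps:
d(W, V) = 6*V/7 (d(W, V) = V + (V*(-⅐))*1 = V - V/7*1 = V - V/7 = 6*V/7)
t = 1182/7 (t = (6/7)*197 = 1182/7 ≈ 168.86)
-18673/t + w(-149, -189)/9746 = -18673/1182/7 - 144/9746 = -18673*7/1182 - 144*1/9746 = -130711/1182 - 72/4873 = -637039807/5759886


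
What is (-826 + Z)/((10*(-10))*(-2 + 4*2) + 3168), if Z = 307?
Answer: -173/856 ≈ -0.20210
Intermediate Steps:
(-826 + Z)/((10*(-10))*(-2 + 4*2) + 3168) = (-826 + 307)/((10*(-10))*(-2 + 4*2) + 3168) = -519/(-100*(-2 + 8) + 3168) = -519/(-100*6 + 3168) = -519/(-600 + 3168) = -519/2568 = -519*1/2568 = -173/856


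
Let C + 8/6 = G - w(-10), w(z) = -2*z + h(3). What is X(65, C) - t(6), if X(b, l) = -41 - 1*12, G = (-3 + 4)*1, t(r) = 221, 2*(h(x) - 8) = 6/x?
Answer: -274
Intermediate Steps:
h(x) = 8 + 3/x (h(x) = 8 + (6/x)/2 = 8 + 3/x)
w(z) = 9 - 2*z (w(z) = -2*z + (8 + 3/3) = -2*z + (8 + 3*(⅓)) = -2*z + (8 + 1) = -2*z + 9 = 9 - 2*z)
G = 1 (G = 1*1 = 1)
C = -88/3 (C = -4/3 + (1 - (9 - 2*(-10))) = -4/3 + (1 - (9 + 20)) = -4/3 + (1 - 1*29) = -4/3 + (1 - 29) = -4/3 - 28 = -88/3 ≈ -29.333)
X(b, l) = -53 (X(b, l) = -41 - 12 = -53)
X(65, C) - t(6) = -53 - 1*221 = -53 - 221 = -274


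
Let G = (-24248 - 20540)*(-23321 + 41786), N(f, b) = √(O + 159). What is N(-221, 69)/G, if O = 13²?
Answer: -√82/413505210 ≈ -2.1899e-8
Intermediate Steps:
O = 169
N(f, b) = 2*√82 (N(f, b) = √(169 + 159) = √328 = 2*√82)
G = -827010420 (G = -44788*18465 = -827010420)
N(-221, 69)/G = (2*√82)/(-827010420) = (2*√82)*(-1/827010420) = -√82/413505210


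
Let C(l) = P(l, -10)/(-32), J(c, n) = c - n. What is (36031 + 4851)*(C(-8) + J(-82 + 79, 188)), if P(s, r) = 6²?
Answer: -31417817/4 ≈ -7.8545e+6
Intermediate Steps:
P(s, r) = 36
C(l) = -9/8 (C(l) = 36/(-32) = 36*(-1/32) = -9/8)
(36031 + 4851)*(C(-8) + J(-82 + 79, 188)) = (36031 + 4851)*(-9/8 + ((-82 + 79) - 1*188)) = 40882*(-9/8 + (-3 - 188)) = 40882*(-9/8 - 191) = 40882*(-1537/8) = -31417817/4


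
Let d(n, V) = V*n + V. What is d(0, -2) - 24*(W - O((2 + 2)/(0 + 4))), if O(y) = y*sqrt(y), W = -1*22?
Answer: 550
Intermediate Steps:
d(n, V) = V + V*n
W = -22
O(y) = y**(3/2)
d(0, -2) - 24*(W - O((2 + 2)/(0 + 4))) = -2*(1 + 0) - 24*(-22 - ((2 + 2)/(0 + 4))**(3/2)) = -2*1 - 24*(-22 - (4/4)**(3/2)) = -2 - 24*(-22 - (4*(1/4))**(3/2)) = -2 - 24*(-22 - 1**(3/2)) = -2 - 24*(-22 - 1*1) = -2 - 24*(-22 - 1) = -2 - 24*(-23) = -2 + 552 = 550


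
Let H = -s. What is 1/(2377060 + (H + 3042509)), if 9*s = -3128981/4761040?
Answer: 42849360/232225066254821 ≈ 1.8452e-7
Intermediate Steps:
s = -3128981/42849360 (s = (-3128981/4761040)/9 = (-3128981*1/4761040)/9 = (1/9)*(-3128981/4761040) = -3128981/42849360 ≈ -0.073023)
H = 3128981/42849360 (H = -1*(-3128981/42849360) = 3128981/42849360 ≈ 0.073023)
1/(2377060 + (H + 3042509)) = 1/(2377060 + (3128981/42849360 + 3042509)) = 1/(2377060 + 130369566573221/42849360) = 1/(232225066254821/42849360) = 42849360/232225066254821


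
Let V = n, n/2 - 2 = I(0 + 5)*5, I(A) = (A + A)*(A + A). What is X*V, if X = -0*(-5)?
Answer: 0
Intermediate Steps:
I(A) = 4*A² (I(A) = (2*A)*(2*A) = 4*A²)
n = 1004 (n = 4 + 2*((4*(0 + 5)²)*5) = 4 + 2*((4*5²)*5) = 4 + 2*((4*25)*5) = 4 + 2*(100*5) = 4 + 2*500 = 4 + 1000 = 1004)
V = 1004
X = 0 (X = -1*0 = 0)
X*V = 0*1004 = 0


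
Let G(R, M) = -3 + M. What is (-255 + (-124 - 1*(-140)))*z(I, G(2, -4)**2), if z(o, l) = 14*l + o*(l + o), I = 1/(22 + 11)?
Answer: -178932608/1089 ≈ -1.6431e+5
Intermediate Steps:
I = 1/33 ≈ 0.030303
(-255 + (-124 - 1*(-140)))*z(I, G(2, -4)**2) = (-255 + (-124 - 1*(-140)))*((1/33)**2 + 14*(-3 - 4)**2 + (-3 - 4)**2*(1/33)) = (-255 + (-124 + 140))*(1/1089 + 14*(-7)**2 + (-7)**2*(1/33)) = (-255 + 16)*(1/1089 + 14*49 + 49*(1/33)) = -239*(1/1089 + 686 + 49/33) = -239*748672/1089 = -178932608/1089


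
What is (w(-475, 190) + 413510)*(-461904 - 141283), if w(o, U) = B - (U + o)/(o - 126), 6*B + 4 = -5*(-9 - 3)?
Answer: -449720847741061/1803 ≈ -2.4943e+11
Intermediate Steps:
B = 28/3 (B = -⅔ + (-5*(-9 - 3))/6 = -⅔ + (-5*(-12))/6 = -⅔ + (⅙)*60 = -⅔ + 10 = 28/3 ≈ 9.3333)
w(o, U) = 28/3 - (U + o)/(-126 + o) (w(o, U) = 28/3 - (U + o)/(o - 126) = 28/3 - (U + o)/(-126 + o))
(w(-475, 190) + 413510)*(-461904 - 141283) = ((-1176 - 1*190 + (25/3)*(-475))/(-126 - 475) + 413510)*(-461904 - 141283) = ((-1176 - 190 - 11875/3)/(-601) + 413510)*(-603187) = (-1/601*(-15973/3) + 413510)*(-603187) = (15973/1803 + 413510)*(-603187) = (745574503/1803)*(-603187) = -449720847741061/1803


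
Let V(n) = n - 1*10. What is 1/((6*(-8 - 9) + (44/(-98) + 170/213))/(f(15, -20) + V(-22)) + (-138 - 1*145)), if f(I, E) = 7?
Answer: -52185/14556169 ≈ -0.0035851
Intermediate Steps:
V(n) = -10 + n (V(n) = n - 10 = -10 + n)
1/((6*(-8 - 9) + (44/(-98) + 170/213))/(f(15, -20) + V(-22)) + (-138 - 1*145)) = 1/((6*(-8 - 9) + (44/(-98) + 170/213))/(7 + (-10 - 22)) + (-138 - 1*145)) = 1/((6*(-17) + (44*(-1/98) + 170*(1/213)))/(7 - 32) + (-138 - 145)) = 1/((-102 + (-22/49 + 170/213))/(-25) - 283) = 1/((-102 + 3644/10437)*(-1/25) - 283) = 1/(-1060930/10437*(-1/25) - 283) = 1/(212186/52185 - 283) = 1/(-14556169/52185) = -52185/14556169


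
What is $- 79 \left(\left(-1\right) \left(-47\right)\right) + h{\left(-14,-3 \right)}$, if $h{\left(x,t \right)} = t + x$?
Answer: $-3730$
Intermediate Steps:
$- 79 \left(\left(-1\right) \left(-47\right)\right) + h{\left(-14,-3 \right)} = - 79 \left(\left(-1\right) \left(-47\right)\right) - 17 = \left(-79\right) 47 - 17 = -3713 - 17 = -3730$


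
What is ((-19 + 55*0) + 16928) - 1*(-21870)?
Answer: 38779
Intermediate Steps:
((-19 + 55*0) + 16928) - 1*(-21870) = ((-19 + 0) + 16928) + 21870 = (-19 + 16928) + 21870 = 16909 + 21870 = 38779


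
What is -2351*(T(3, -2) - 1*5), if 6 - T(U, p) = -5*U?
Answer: -37616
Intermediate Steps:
T(U, p) = 6 + 5*U (T(U, p) = 6 - (-5)*U = 6 + 5*U)
-2351*(T(3, -2) - 1*5) = -2351*((6 + 5*3) - 1*5) = -2351*((6 + 15) - 5) = -2351*(21 - 5) = -2351*16 = -37616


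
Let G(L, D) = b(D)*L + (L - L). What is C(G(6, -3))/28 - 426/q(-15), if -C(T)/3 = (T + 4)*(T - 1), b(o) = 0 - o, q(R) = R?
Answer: -817/70 ≈ -11.671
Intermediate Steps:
b(o) = -o
G(L, D) = -D*L (G(L, D) = (-D)*L + (L - L) = -D*L + 0 = -D*L)
C(T) = -3*(-1 + T)*(4 + T) (C(T) = -3*(T + 4)*(T - 1) = -3*(4 + T)*(-1 + T) = -3*(-1 + T)*(4 + T))
C(G(6, -3))/28 - 426/q(-15) = (12 - (-9)*(-3)*6 - 3*(-1*(-3)*6)**2)/28 - 426/(-15) = (12 - 9*18 - 3*18**2)*(1/28) - 426*(-1/15) = (12 - 162 - 3*324)*(1/28) + 142/5 = (12 - 162 - 972)*(1/28) + 142/5 = -1122*1/28 + 142/5 = -561/14 + 142/5 = -817/70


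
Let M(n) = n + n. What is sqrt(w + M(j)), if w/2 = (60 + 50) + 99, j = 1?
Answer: 2*sqrt(105) ≈ 20.494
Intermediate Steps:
M(n) = 2*n
w = 418 (w = 2*((60 + 50) + 99) = 2*(110 + 99) = 2*209 = 418)
sqrt(w + M(j)) = sqrt(418 + 2*1) = sqrt(418 + 2) = sqrt(420) = 2*sqrt(105)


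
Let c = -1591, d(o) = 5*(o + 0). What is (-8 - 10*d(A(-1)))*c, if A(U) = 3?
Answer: 251378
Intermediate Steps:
d(o) = 5*o
(-8 - 10*d(A(-1)))*c = (-8 - 50*3)*(-1591) = (-8 - 10*15)*(-1591) = (-8 - 150)*(-1591) = -158*(-1591) = 251378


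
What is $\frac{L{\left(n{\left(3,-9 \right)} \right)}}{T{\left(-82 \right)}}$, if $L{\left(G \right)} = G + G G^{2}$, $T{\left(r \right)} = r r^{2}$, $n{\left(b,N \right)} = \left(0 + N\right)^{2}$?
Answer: $- \frac{265761}{275684} \approx -0.96401$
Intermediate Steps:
$n{\left(b,N \right)} = N^{2}$
$T{\left(r \right)} = r^{3}$
$L{\left(G \right)} = G + G^{3}$
$\frac{L{\left(n{\left(3,-9 \right)} \right)}}{T{\left(-82 \right)}} = \frac{\left(-9\right)^{2} + \left(\left(-9\right)^{2}\right)^{3}}{\left(-82\right)^{3}} = \frac{81 + 81^{3}}{-551368} = \left(81 + 531441\right) \left(- \frac{1}{551368}\right) = 531522 \left(- \frac{1}{551368}\right) = - \frac{265761}{275684}$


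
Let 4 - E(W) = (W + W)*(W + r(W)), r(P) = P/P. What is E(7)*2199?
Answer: -237492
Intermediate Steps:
r(P) = 1
E(W) = 4 - 2*W*(1 + W) (E(W) = 4 - (W + W)*(W + 1) = 4 - 2*W*(1 + W))
E(7)*2199 = (4 - 2*7 - 2*7²)*2199 = (4 - 14 - 2*49)*2199 = (4 - 14 - 98)*2199 = -108*2199 = -237492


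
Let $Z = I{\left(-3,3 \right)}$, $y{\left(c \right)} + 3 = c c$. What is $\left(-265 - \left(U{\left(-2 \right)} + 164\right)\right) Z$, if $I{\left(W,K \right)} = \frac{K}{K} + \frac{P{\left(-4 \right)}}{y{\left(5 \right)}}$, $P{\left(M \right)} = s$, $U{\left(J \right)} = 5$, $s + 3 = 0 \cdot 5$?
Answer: $- \frac{4123}{11} \approx -374.82$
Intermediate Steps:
$s = -3$ ($s = -3 + 0 \cdot 5 = -3 + 0 = -3$)
$y{\left(c \right)} = -3 + c^{2}$ ($y{\left(c \right)} = -3 + c c = -3 + c^{2}$)
$P{\left(M \right)} = -3$
$I{\left(W,K \right)} = \frac{19}{22}$ ($I{\left(W,K \right)} = \frac{K}{K} - \frac{3}{-3 + 5^{2}} = 1 - \frac{3}{-3 + 25} = 1 - \frac{3}{22} = \frac{19}{22}$)
$Z = \frac{19}{22} \approx 0.86364$
$\left(-265 - \left(U{\left(-2 \right)} + 164\right)\right) Z = \left(-265 - \left(5 + 164\right)\right) \frac{19}{22} = \left(-265 - 169\right) \frac{19}{22} = \left(-434\right) \frac{19}{22} = - \frac{4123}{11}$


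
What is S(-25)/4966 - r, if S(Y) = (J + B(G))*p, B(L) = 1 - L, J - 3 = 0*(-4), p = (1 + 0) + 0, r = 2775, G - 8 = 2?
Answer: -6890328/2483 ≈ -2775.0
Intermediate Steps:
G = 10 (G = 8 + 2 = 10)
p = 1 (p = 1 + 0 = 1)
J = 3 (J = 3 + 0*(-4) = 3 + 0 = 3)
S(Y) = -6 (S(Y) = (3 + (1 - 1*10))*1 = (3 + (1 - 10))*1 = (3 - 9)*1 = -6*1 = -6)
S(-25)/4966 - r = -6/4966 - 1*2775 = -6*1/4966 - 2775 = -3/2483 - 2775 = -6890328/2483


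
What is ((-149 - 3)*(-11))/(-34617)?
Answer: -152/3147 ≈ -0.048300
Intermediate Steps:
((-149 - 3)*(-11))/(-34617) = -152*(-11)*(-1/34617) = 1672*(-1/34617) = -152/3147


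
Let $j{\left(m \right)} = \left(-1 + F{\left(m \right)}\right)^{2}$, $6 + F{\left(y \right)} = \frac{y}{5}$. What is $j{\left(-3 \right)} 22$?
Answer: $\frac{31768}{25} \approx 1270.7$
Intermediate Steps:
$F{\left(y \right)} = -6 + \frac{y}{5}$
$j{\left(m \right)} = \left(-7 + \frac{m}{5}\right)^{2}$ ($j{\left(m \right)} = \left(-1 + \left(-6 + \frac{m}{5}\right)\right)^{2} = \left(-7 + \frac{m}{5}\right)^{2}$)
$j{\left(-3 \right)} 22 = \frac{\left(-35 - 3\right)^{2}}{25} \cdot 22 = \frac{\left(-38\right)^{2}}{25} \cdot 22 = \frac{1}{25} \cdot 1444 \cdot 22 = \frac{1444}{25} \cdot 22 = \frac{31768}{25}$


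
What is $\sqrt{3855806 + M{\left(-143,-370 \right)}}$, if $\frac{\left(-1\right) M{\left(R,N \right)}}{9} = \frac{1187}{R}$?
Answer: $\frac{\sqrt{78848904563}}{143} \approx 1963.6$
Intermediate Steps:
$M{\left(R,N \right)} = - \frac{10683}{R}$ ($M{\left(R,N \right)} = - 9 \frac{1187}{R} = - \frac{10683}{R}$)
$\sqrt{3855806 + M{\left(-143,-370 \right)}} = \sqrt{3855806 - \frac{10683}{-143}} = \sqrt{3855806 - - \frac{10683}{143}} = \sqrt{3855806 + \frac{10683}{143}} = \sqrt{\frac{551390941}{143}} = \frac{\sqrt{78848904563}}{143}$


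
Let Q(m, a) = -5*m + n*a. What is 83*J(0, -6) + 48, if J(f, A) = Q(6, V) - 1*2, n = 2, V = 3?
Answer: -2110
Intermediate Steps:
Q(m, a) = -5*m + 2*a
J(f, A) = -26 (J(f, A) = (-5*6 + 2*3) - 1*2 = (-30 + 6) - 2 = -24 - 2 = -26)
83*J(0, -6) + 48 = 83*(-26) + 48 = -2158 + 48 = -2110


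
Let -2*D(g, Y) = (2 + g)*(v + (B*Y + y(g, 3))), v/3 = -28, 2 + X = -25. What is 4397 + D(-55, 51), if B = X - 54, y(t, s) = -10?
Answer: -215131/2 ≈ -1.0757e+5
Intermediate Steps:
X = -27 (X = -2 - 25 = -27)
B = -81 (B = -27 - 54 = -81)
v = -84 (v = 3*(-28) = -84)
D(g, Y) = -(-94 - 81*Y)*(2 + g)/2 (D(g, Y) = -(2 + g)*(-84 + (-81*Y - 10))/2 = -(2 + g)*(-84 + (-10 - 81*Y))/2 = -(2 + g)*(-94 - 81*Y)/2 = -(-94 - 81*Y)*(2 + g)/2)
4397 + D(-55, 51) = 4397 + (94 + 47*(-55) + 81*51 + (81/2)*51*(-55)) = 4397 + (94 - 2585 + 4131 - 227205/2) = 4397 - 223925/2 = -215131/2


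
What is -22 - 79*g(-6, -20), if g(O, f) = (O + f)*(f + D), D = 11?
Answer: -18508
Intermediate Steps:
g(O, f) = (11 + f)*(O + f) (g(O, f) = (O + f)*(f + 11) = (O + f)*(11 + f) = (11 + f)*(O + f))
-22 - 79*g(-6, -20) = -22 - 79*((-20)**2 + 11*(-6) + 11*(-20) - 6*(-20)) = -22 - 79*(400 - 66 - 220 + 120) = -22 - 79*234 = -22 - 18486 = -18508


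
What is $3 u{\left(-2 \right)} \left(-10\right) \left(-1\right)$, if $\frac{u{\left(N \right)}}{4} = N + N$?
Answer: $-480$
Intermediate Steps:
$u{\left(N \right)} = 8 N$ ($u{\left(N \right)} = 4 \left(N + N\right) = 4 \cdot 2 N = 8 N$)
$3 u{\left(-2 \right)} \left(-10\right) \left(-1\right) = 3 \cdot 8 \left(-2\right) \left(-10\right) \left(-1\right) = 3 \left(-16\right) \left(-10\right) \left(-1\right) = \left(-48\right) \left(-10\right) \left(-1\right) = 480 \left(-1\right) = -480$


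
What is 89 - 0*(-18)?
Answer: 89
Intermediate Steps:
89 - 0*(-18) = 89 - 145*0 = 89 + 0 = 89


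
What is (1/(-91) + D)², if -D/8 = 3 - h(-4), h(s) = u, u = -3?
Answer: 19088161/8281 ≈ 2305.1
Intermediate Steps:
h(s) = -3
D = -48 (D = -8*(3 - 1*(-3)) = -8*(3 + 3) = -8*6 = -48)
(1/(-91) + D)² = (1/(-91) - 48)² = (-1/91 - 48)² = (-4369/91)² = 19088161/8281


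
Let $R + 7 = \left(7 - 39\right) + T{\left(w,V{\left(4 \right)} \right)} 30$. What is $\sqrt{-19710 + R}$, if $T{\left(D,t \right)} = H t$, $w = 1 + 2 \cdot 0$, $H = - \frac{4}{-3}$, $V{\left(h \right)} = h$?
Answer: $i \sqrt{19589} \approx 139.96 i$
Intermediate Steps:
$H = \frac{4}{3}$ ($H = \left(-4\right) \left(- \frac{1}{3}\right) = \frac{4}{3} \approx 1.3333$)
$w = 1$ ($w = 1 + 0 = 1$)
$T{\left(D,t \right)} = \frac{4 t}{3}$
$R = 121$ ($R = -7 + \left(\left(7 - 39\right) + \frac{4}{3} \cdot 4 \cdot 30\right) = -7 + \left(-32 + \frac{16}{3} \cdot 30\right) = -7 + \left(-32 + 160\right) = -7 + 128 = 121$)
$\sqrt{-19710 + R} = \sqrt{-19710 + 121} = \sqrt{-19589} = i \sqrt{19589}$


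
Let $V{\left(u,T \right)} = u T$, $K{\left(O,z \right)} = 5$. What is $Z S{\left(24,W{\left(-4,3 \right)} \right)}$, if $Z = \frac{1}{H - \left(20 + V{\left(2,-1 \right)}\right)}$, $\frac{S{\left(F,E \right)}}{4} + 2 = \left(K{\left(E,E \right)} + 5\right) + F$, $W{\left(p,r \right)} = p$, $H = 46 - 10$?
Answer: $\frac{64}{9} \approx 7.1111$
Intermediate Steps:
$V{\left(u,T \right)} = T u$
$H = 36$ ($H = 46 - 10 = 36$)
$S{\left(F,E \right)} = 32 + 4 F$ ($S{\left(F,E \right)} = -8 + 4 \left(\left(5 + 5\right) + F\right) = -8 + 4 \left(10 + F\right) = -8 + \left(40 + 4 F\right) = 32 + 4 F$)
$Z = \frac{1}{18}$ ($Z = \frac{1}{36 - \left(20 - 2\right)} = \frac{1}{36 - 18} = \frac{1}{18} \approx 0.055556$)
$Z S{\left(24,W{\left(-4,3 \right)} \right)} = \frac{32 + 4 \cdot 24}{18} = \frac{32 + 96}{18} = \frac{1}{18} \cdot 128 = \frac{64}{9}$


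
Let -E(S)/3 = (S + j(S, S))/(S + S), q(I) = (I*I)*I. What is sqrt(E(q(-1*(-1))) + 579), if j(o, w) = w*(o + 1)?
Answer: sqrt(2298)/2 ≈ 23.969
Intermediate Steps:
q(I) = I**3 (q(I) = I**2*I = I**3)
j(o, w) = w*(1 + o)
E(S) = -3*(S + S*(1 + S))/(2*S) (E(S) = -3*(S + S*(1 + S))/(S + S) = -3*(S + S*(1 + S))/(2*S))
sqrt(E(q(-1*(-1))) + 579) = sqrt((-3 - 3*(-1*(-1))**3/2) + 579) = sqrt((-3 - 3/2*1**3) + 579) = sqrt((-3 - 3/2*1) + 579) = sqrt((-3 - 3/2) + 579) = sqrt(-9/2 + 579) = sqrt(1149/2) = sqrt(2298)/2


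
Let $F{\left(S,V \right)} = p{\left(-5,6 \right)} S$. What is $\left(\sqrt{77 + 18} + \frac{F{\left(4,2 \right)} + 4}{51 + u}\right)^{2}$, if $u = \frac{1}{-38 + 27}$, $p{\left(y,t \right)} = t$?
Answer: $\frac{38121}{400} + \frac{11 \sqrt{95}}{10} \approx 106.02$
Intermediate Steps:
$u = - \frac{1}{11}$ ($u = \frac{1}{-11} = - \frac{1}{11} \approx -0.090909$)
$F{\left(S,V \right)} = 6 S$
$\left(\sqrt{77 + 18} + \frac{F{\left(4,2 \right)} + 4}{51 + u}\right)^{2} = \left(\sqrt{77 + 18} + \frac{6 \cdot 4 + 4}{51 - \frac{1}{11}}\right)^{2} = \left(\sqrt{95} + \frac{24 + 4}{\frac{560}{11}}\right)^{2} = \left(\sqrt{95} + 28 \cdot \frac{11}{560}\right)^{2} = \left(\sqrt{95} + \frac{11}{20}\right)^{2} = \left(\frac{11}{20} + \sqrt{95}\right)^{2}$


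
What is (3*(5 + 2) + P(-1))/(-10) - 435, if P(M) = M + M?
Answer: -4369/10 ≈ -436.90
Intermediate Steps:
P(M) = 2*M
(3*(5 + 2) + P(-1))/(-10) - 435 = (3*(5 + 2) + 2*(-1))/(-10) - 435 = -(3*7 - 2)/10 - 435 = -(21 - 2)/10 - 435 = -1/10*19 - 435 = -19/10 - 435 = -4369/10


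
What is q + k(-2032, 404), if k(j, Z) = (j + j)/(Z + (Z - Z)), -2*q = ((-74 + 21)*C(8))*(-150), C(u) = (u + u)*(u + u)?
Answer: -102778616/101 ≈ -1.0176e+6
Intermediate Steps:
C(u) = 4*u² (C(u) = (2*u)*(2*u) = 4*u²)
q = -1017600 (q = -(-74 + 21)*(4*8²)*(-150)/2 = -(-212*64)*(-150)/2 = -(-53*256)*(-150)/2 = -(-6784)*(-150) = -½*2035200 = -1017600)
k(j, Z) = 2*j/Z (k(j, Z) = (2*j)/(Z + 0) = (2*j)/Z = 2*j/Z)
q + k(-2032, 404) = -1017600 + 2*(-2032)/404 = -1017600 + 2*(-2032)*(1/404) = -1017600 - 1016/101 = -102778616/101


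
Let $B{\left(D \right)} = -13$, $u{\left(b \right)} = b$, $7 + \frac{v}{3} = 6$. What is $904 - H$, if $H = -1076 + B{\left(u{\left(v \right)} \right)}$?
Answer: $1993$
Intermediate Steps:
$v = -3$ ($v = -21 + 3 \cdot 6 = -21 + 18 = -3$)
$H = -1089$ ($H = -1076 - 13 = -1089$)
$904 - H = 904 - -1089 = 904 + 1089 = 1993$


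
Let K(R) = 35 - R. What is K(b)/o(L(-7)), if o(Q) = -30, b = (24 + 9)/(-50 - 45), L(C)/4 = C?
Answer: -1679/1425 ≈ -1.1782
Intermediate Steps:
L(C) = 4*C
b = -33/95 (b = 33/(-95) = 33*(-1/95) = -33/95 ≈ -0.34737)
K(b)/o(L(-7)) = (35 - 1*(-33/95))/(-30) = (35 + 33/95)*(-1/30) = (3358/95)*(-1/30) = -1679/1425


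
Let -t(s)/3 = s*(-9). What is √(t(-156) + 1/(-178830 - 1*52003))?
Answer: I*√224431677051301/230833 ≈ 64.9*I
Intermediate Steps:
t(s) = 27*s (t(s) = -3*s*(-9) = -(-27)*s = 27*s)
√(t(-156) + 1/(-178830 - 1*52003)) = √(27*(-156) + 1/(-178830 - 1*52003)) = √(-4212 + 1/(-178830 - 52003)) = √(-4212 + 1/(-230833)) = √(-4212 - 1/230833) = √(-972268597/230833) = I*√224431677051301/230833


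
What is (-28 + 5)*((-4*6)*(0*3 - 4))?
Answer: -2208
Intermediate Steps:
(-28 + 5)*((-4*6)*(0*3 - 4)) = -(-552)*(0 - 4) = -(-552)*(-4) = -23*96 = -2208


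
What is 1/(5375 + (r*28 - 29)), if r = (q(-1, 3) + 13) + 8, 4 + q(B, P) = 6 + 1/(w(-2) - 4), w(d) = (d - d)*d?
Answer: 1/5983 ≈ 0.00016714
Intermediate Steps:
w(d) = 0 (w(d) = 0*d = 0)
q(B, P) = 7/4 (q(B, P) = -4 + (6 + 1/(0 - 4)) = -4 + (6 + 1/(-4)) = -4 + (6 - ¼) = -4 + 23/4 = 7/4)
r = 91/4 (r = (7/4 + 13) + 8 = 59/4 + 8 = 91/4 ≈ 22.750)
1/(5375 + (r*28 - 29)) = 1/(5375 + ((91/4)*28 - 29)) = 1/(5375 + (637 - 29)) = 1/(5375 + 608) = 1/5983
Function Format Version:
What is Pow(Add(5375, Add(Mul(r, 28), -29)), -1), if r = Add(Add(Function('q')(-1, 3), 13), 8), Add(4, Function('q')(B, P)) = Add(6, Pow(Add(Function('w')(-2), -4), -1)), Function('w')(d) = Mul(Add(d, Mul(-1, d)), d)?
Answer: Rational(1, 5983) ≈ 0.00016714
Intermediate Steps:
Function('w')(d) = 0 (Function('w')(d) = Mul(0, d) = 0)
Function('q')(B, P) = Rational(7, 4) (Function('q')(B, P) = Add(-4, Add(6, Pow(Add(0, -4), -1))) = Add(-4, Add(6, Pow(-4, -1))) = Add(-4, Add(6, Rational(-1, 4))) = Add(-4, Rational(23, 4)) = Rational(7, 4))
r = Rational(91, 4) (r = Add(Add(Rational(7, 4), 13), 8) = Add(Rational(59, 4), 8) = Rational(91, 4) ≈ 22.750)
Pow(Add(5375, Add(Mul(r, 28), -29)), -1) = Pow(Add(5375, Add(Mul(Rational(91, 4), 28), -29)), -1) = Pow(Add(5375, Add(637, -29)), -1) = Pow(Add(5375, 608), -1) = Pow(5983, -1) = Rational(1, 5983)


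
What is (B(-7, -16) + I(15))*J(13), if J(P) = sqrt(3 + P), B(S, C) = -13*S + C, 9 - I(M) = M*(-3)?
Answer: 516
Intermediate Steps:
I(M) = 9 + 3*M (I(M) = 9 - M*(-3) = 9 - (-3)*M = 9 + 3*M)
B(S, C) = C - 13*S
(B(-7, -16) + I(15))*J(13) = ((-16 - 13*(-7)) + (9 + 3*15))*sqrt(3 + 13) = ((-16 + 91) + (9 + 45))*sqrt(16) = (75 + 54)*4 = 129*4 = 516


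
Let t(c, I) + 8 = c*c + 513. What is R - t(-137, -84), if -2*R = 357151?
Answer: -395699/2 ≈ -1.9785e+5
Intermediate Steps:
t(c, I) = 505 + c**2 (t(c, I) = -8 + (c*c + 513) = -8 + (c**2 + 513) = -8 + (513 + c**2) = 505 + c**2)
R = -357151/2 (R = -1/2*357151 = -357151/2 ≈ -1.7858e+5)
R - t(-137, -84) = -357151/2 - (505 + (-137)**2) = -357151/2 - (505 + 18769) = -357151/2 - 1*19274 = -357151/2 - 19274 = -395699/2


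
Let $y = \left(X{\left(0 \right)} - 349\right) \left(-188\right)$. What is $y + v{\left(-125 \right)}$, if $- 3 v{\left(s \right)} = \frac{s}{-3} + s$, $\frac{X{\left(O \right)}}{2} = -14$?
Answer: $\frac{638134}{9} \approx 70904.0$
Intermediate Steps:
$X{\left(O \right)} = -28$ ($X{\left(O \right)} = 2 \left(-14\right) = -28$)
$y = 70876$ ($y = \left(-28 - 349\right) \left(-188\right) = \left(-377\right) \left(-188\right) = 70876$)
$v{\left(s \right)} = - \frac{2 s}{9}$ ($v{\left(s \right)} = - \frac{\frac{s}{-3} + s}{3} = - \frac{- \frac{s}{3} + s}{3} = - \frac{\frac{2}{3} s}{3} = - \frac{2 s}{9}$)
$y + v{\left(-125 \right)} = 70876 - - \frac{250}{9} = 70876 + \frac{250}{9} = \frac{638134}{9}$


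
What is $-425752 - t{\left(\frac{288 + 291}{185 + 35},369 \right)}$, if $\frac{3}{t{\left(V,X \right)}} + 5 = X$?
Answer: $- \frac{154973731}{364} \approx -4.2575 \cdot 10^{5}$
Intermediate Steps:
$t{\left(V,X \right)} = \frac{3}{-5 + X}$
$-425752 - t{\left(\frac{288 + 291}{185 + 35},369 \right)} = -425752 - \frac{3}{-5 + 369} = -425752 - \frac{3}{364} = - \frac{154973731}{364}$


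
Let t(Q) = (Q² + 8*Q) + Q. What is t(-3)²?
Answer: 324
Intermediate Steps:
t(Q) = Q² + 9*Q
t(-3)² = (-3*(9 - 3))² = (-3*6)² = (-18)² = 324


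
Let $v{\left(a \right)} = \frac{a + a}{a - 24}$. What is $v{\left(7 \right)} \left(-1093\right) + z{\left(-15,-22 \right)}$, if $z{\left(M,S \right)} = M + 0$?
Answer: $\frac{15047}{17} \approx 885.12$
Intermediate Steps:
$z{\left(M,S \right)} = M$
$v{\left(a \right)} = \frac{2 a}{-24 + a}$
$v{\left(7 \right)} \left(-1093\right) + z{\left(-15,-22 \right)} = 2 \cdot 7 \frac{1}{-24 + 7} \left(-1093\right) - 15 = 2 \cdot 7 \frac{1}{-17} \left(-1093\right) - 15 = 2 \cdot 7 \left(- \frac{1}{17}\right) \left(-1093\right) - 15 = \left(- \frac{14}{17}\right) \left(-1093\right) - 15 = \frac{15302}{17} - 15 = \frac{15047}{17}$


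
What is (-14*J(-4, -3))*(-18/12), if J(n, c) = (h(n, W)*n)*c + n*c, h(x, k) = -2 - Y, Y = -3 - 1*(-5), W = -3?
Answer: -756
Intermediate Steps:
Y = 2 (Y = -3 + 5 = 2)
h(x, k) = -4 (h(x, k) = -2 - 1*2 = -2 - 2 = -4)
J(n, c) = -3*c*n (J(n, c) = (-4*n)*c + n*c = -4*c*n + c*n = -3*c*n)
(-14*J(-4, -3))*(-18/12) = (-(-42)*(-3)*(-4))*(-18/12) = (-14*(-36))*(-18*1/12) = 504*(-3/2) = -756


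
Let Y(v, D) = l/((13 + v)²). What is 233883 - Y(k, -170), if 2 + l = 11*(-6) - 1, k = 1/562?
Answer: 12487561166103/53392249 ≈ 2.3388e+5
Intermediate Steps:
k = 1/562 ≈ 0.0017794
l = -69 (l = -2 + (11*(-6) - 1) = -2 + (-66 - 1) = -2 - 67 = -69)
Y(v, D) = -69/(13 + v)²
233883 - Y(k, -170) = 233883 - (-69)/(13 + 1/562)² = 233883 - (-69)/(7307/562)² = 233883 - (-69)*315844/53392249 = 233883 - 1*(-21793236/53392249) = 233883 + 21793236/53392249 = 12487561166103/53392249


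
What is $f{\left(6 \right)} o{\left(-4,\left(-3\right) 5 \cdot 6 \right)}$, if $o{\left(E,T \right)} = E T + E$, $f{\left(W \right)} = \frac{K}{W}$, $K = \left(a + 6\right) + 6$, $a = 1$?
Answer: $\frac{2314}{3} \approx 771.33$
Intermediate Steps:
$K = 13$ ($K = \left(1 + 6\right) + 6 = 7 + 6 = 13$)
$f{\left(W \right)} = \frac{13}{W}$
$o{\left(E,T \right)} = E + E T$
$f{\left(6 \right)} o{\left(-4,\left(-3\right) 5 \cdot 6 \right)} = \frac{13}{6} \left(- 4 \left(1 + \left(-3\right) 5 \cdot 6\right)\right) = 13 \cdot \frac{1}{6} \left(- 4 \left(1 - 90\right)\right) = \frac{13 \left(- 4 \left(1 - 90\right)\right)}{6} = \frac{13 \left(\left(-4\right) \left(-89\right)\right)}{6} = \frac{13}{6} \cdot 356 = \frac{2314}{3}$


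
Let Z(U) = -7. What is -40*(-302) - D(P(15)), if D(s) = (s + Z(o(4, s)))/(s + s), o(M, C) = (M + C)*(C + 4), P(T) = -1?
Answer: 12076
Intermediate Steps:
o(M, C) = (4 + C)*(C + M) (o(M, C) = (C + M)*(4 + C) = (4 + C)*(C + M))
D(s) = (-7 + s)/(2*s) (D(s) = (s - 7)/(s + s) = (-7 + s)/((2*s)) = (-7 + s)*(1/(2*s)) = (-7 + s)/(2*s))
-40*(-302) - D(P(15)) = -40*(-302) - (-7 - 1)/(2*(-1)) = 12080 - (-1)*(-8)/2 = 12080 - 1*4 = 12080 - 4 = 12076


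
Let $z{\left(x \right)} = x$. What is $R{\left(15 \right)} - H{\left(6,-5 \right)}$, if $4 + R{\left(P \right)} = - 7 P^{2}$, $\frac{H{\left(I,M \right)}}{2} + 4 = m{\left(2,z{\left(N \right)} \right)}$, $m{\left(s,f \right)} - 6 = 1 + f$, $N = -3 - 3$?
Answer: $-1573$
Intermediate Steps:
$N = -6$ ($N = -3 - 3 = -6$)
$m{\left(s,f \right)} = 7 + f$ ($m{\left(s,f \right)} = 6 + \left(1 + f\right) = 7 + f$)
$H{\left(I,M \right)} = -6$ ($H{\left(I,M \right)} = -8 + 2 \left(7 - 6\right) = -8 + 2 \cdot 1 = -8 + 2 = -6$)
$R{\left(P \right)} = -4 - 7 P^{2}$
$R{\left(15 \right)} - H{\left(6,-5 \right)} = \left(-4 - 7 \cdot 15^{2}\right) - -6 = \left(-4 - 1575\right) + 6 = -1579 + 6 = -1573$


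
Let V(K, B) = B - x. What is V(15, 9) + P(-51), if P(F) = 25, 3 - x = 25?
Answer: 56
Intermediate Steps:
x = -22 (x = 3 - 1*25 = 3 - 25 = -22)
V(K, B) = 22 + B (V(K, B) = B - 1*(-22) = B + 22 = 22 + B)
V(15, 9) + P(-51) = (22 + 9) + 25 = 31 + 25 = 56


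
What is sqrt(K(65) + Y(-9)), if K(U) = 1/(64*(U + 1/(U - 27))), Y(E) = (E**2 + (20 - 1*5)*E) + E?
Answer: I*sqrt(24618657014)/19768 ≈ 7.9372*I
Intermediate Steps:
Y(E) = E**2 + 16*E (Y(E) = (E**2 + (20 - 5)*E) + E = (E**2 + 15*E) + E = E**2 + 16*E)
K(U) = 1/(64*U + 64/(-27 + U)) (K(U) = 1/(64*(U + 1/(-27 + U))) = 1/(64*U + 64/(-27 + U)))
sqrt(K(65) + Y(-9)) = sqrt((-27 + 65)/(64*(1 + 65**2 - 27*65)) - 9*(16 - 9)) = sqrt((1/64)*38/(1 + 4225 - 1755) - 9*7) = sqrt((1/64)*38/2471 - 63) = sqrt((1/64)*(1/2471)*38 - 63) = sqrt(19/79072 - 63) = sqrt(-4981517/79072) = I*sqrt(24618657014)/19768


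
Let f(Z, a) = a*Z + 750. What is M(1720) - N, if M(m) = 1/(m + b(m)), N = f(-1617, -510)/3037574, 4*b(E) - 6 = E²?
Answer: -611898554956/2251818914041 ≈ -0.27174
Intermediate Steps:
f(Z, a) = 750 + Z*a (f(Z, a) = Z*a + 750 = 750 + Z*a)
b(E) = 3/2 + E²/4
N = 412710/1518787 (N = (750 - 1617*(-510))/3037574 = (750 + 824670)*(1/3037574) = 825420*(1/3037574) = 412710/1518787 ≈ 0.27174)
M(m) = 1/(3/2 + m + m²/4) (M(m) = 1/(m + (3/2 + m²/4)) = 1/(3/2 + m + m²/4))
M(1720) - N = 4/(6 + 1720² + 4*1720) - 1*412710/1518787 = 4/(6 + 2958400 + 6880) - 412710/1518787 = 4/2965286 - 412710/1518787 = 4*(1/2965286) - 412710/1518787 = 2/1482643 - 412710/1518787 = -611898554956/2251818914041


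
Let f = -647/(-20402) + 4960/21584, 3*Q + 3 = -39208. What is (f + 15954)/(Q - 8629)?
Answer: -1317293819145/1791646555204 ≈ -0.73524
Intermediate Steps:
Q = -39211/3 (Q = -1 + (1/3)*(-39208) = -1 - 39208/3 = -39211/3 ≈ -13070.)
f = 7197423/27522298 (f = -647*(-1/20402) + 4960*(1/21584) = 647/20402 + 310/1349 = 7197423/27522298 ≈ 0.26151)
(f + 15954)/(Q - 8629) = (7197423/27522298 + 15954)/(-39211/3 - 8629) = 439097939715/(27522298*(-65098/3)) = (439097939715/27522298)*(-3/65098) = -1317293819145/1791646555204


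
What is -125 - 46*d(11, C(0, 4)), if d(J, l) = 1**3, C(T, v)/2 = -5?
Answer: -171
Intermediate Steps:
C(T, v) = -10 (C(T, v) = 2*(-5) = -10)
d(J, l) = 1
-125 - 46*d(11, C(0, 4)) = -125 - 46*1 = -125 - 46 = -171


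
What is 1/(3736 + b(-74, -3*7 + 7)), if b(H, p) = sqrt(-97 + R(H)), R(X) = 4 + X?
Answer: 3736/13957863 - I*sqrt(167)/13957863 ≈ 0.00026766 - 9.2585e-7*I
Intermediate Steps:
b(H, p) = sqrt(-93 + H) (b(H, p) = sqrt(-97 + (4 + H)) = sqrt(-93 + H))
1/(3736 + b(-74, -3*7 + 7)) = 1/(3736 + sqrt(-93 - 74)) = 1/(3736 + sqrt(-167)) = 1/(3736 + I*sqrt(167))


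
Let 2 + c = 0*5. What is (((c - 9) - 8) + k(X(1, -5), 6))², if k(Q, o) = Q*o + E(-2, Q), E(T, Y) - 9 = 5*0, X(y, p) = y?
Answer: 16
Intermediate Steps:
c = -2 (c = -2 + 0*5 = -2 + 0 = -2)
E(T, Y) = 9 (E(T, Y) = 9 + 5*0 = 9 + 0 = 9)
k(Q, o) = 9 + Q*o (k(Q, o) = Q*o + 9 = 9 + Q*o)
(((c - 9) - 8) + k(X(1, -5), 6))² = (((-2 - 9) - 8) + (9 + 1*6))² = ((-11 - 8) + (9 + 6))² = (-19 + 15)² = (-4)² = 16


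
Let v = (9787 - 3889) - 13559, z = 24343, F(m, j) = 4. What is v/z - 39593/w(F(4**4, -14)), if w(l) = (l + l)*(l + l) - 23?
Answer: -964126500/998063 ≈ -966.00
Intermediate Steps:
v = -7661 (v = 5898 - 13559 = -7661)
w(l) = -23 + 4*l**2 (w(l) = (2*l)*(2*l) - 23 = 4*l**2 - 23 = -23 + 4*l**2)
v/z - 39593/w(F(4**4, -14)) = -7661/24343 - 39593/(-23 + 4*4**2) = -7661*1/24343 - 39593/(-23 + 4*16) = -7661/24343 - 39593/(-23 + 64) = -7661/24343 - 39593/41 = -964126500/998063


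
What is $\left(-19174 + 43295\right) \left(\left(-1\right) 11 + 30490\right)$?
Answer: $735183959$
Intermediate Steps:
$\left(-19174 + 43295\right) \left(\left(-1\right) 11 + 30490\right) = 24121 \left(-11 + 30490\right) = 24121 \cdot 30479 = 735183959$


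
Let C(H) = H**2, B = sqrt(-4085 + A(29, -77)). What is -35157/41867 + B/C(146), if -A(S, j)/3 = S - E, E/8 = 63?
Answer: -35157/41867 + I*sqrt(665)/10658 ≈ -0.83973 + 0.0024196*I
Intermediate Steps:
E = 504 (E = 8*63 = 504)
A(S, j) = 1512 - 3*S (A(S, j) = -3*(S - 1*504) = -3*(S - 504) = -3*(-504 + S) = 1512 - 3*S)
B = 2*I*sqrt(665) (B = sqrt(-4085 + (1512 - 3*29)) = sqrt(-4085 + (1512 - 87)) = sqrt(-4085 + 1425) = sqrt(-2660) = 2*I*sqrt(665) ≈ 51.575*I)
-35157/41867 + B/C(146) = -35157/41867 + (2*I*sqrt(665))/(146**2) = -35157*1/41867 + (2*I*sqrt(665))/21316 = -35157/41867 + (2*I*sqrt(665))*(1/21316) = -35157/41867 + I*sqrt(665)/10658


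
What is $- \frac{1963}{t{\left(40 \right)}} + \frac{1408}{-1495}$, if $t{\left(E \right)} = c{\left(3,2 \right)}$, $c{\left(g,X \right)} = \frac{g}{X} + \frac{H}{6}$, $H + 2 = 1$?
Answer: $- \frac{8809687}{5980} \approx -1473.2$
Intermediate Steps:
$H = -1$ ($H = -2 + 1 = -1$)
$c{\left(g,X \right)} = - \frac{1}{6} + \frac{g}{X}$ ($c{\left(g,X \right)} = \frac{g}{X} - \frac{1}{6} = - \frac{1}{6} + \frac{g}{X}$)
$t{\left(E \right)} = \frac{4}{3}$ ($t{\left(E \right)} = \frac{3 - \frac{1}{3}}{2} = \frac{1}{2} \cdot \frac{8}{3} = \frac{4}{3}$)
$- \frac{1963}{t{\left(40 \right)}} + \frac{1408}{-1495} = - \frac{1963}{\frac{4}{3}} + \frac{1408}{-1495} = \left(-1963\right) \frac{3}{4} + 1408 \left(- \frac{1}{1495}\right) = - \frac{5889}{4} - \frac{1408}{1495} = - \frac{8809687}{5980}$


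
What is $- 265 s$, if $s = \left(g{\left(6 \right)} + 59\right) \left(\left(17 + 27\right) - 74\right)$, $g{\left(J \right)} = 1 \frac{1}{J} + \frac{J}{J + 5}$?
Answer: $\frac{5221825}{11} \approx 4.7471 \cdot 10^{5}$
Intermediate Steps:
$g{\left(J \right)} = \frac{1}{J} + \frac{J}{5 + J}$
$s = - \frac{19705}{11}$ ($s = \left(\frac{5 + 6 + 6^{2}}{6 \left(5 + 6\right)} + 59\right) \left(\left(17 + 27\right) - 74\right) = \left(\frac{5 + 6 + 36}{6 \cdot 11} + 59\right) \left(44 - 74\right) = \left(\frac{1}{6} \cdot \frac{1}{11} \cdot 47 + 59\right) \left(-30\right) = \left(\frac{47}{66} + 59\right) \left(-30\right) = \frac{3941}{66} \left(-30\right) = - \frac{19705}{11} \approx -1791.4$)
$- 265 s = \left(-265\right) \left(- \frac{19705}{11}\right) = \frac{5221825}{11}$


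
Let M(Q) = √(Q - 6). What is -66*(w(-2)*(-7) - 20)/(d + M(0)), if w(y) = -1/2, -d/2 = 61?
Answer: -66429/7445 - 1089*I*√6/14890 ≈ -8.9226 - 0.17915*I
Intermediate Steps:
d = -122 (d = -2*61 = -122)
w(y) = -½ (w(y) = -1*½ = -½)
M(Q) = √(-6 + Q)
-66*(w(-2)*(-7) - 20)/(d + M(0)) = -66*(-½*(-7) - 20)/(-122 + √(-6 + 0)) = -66*(7/2 - 20)/(-122 + √(-6)) = -(-1089)/(-122 + I*√6) = 1089/(-122 + I*√6)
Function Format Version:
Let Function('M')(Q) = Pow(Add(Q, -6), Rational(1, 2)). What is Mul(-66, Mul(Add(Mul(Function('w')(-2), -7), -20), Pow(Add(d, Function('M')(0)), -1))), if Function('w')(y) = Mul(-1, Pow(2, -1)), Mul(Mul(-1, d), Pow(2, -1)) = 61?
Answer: Add(Rational(-66429, 7445), Mul(Rational(-1089, 14890), I, Pow(6, Rational(1, 2)))) ≈ Add(-8.9226, Mul(-0.17915, I))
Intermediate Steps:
d = -122 (d = Mul(-2, 61) = -122)
Function('w')(y) = Rational(-1, 2) (Function('w')(y) = Mul(-1, Rational(1, 2)) = Rational(-1, 2))
Function('M')(Q) = Pow(Add(-6, Q), Rational(1, 2))
Mul(-66, Mul(Add(Mul(Function('w')(-2), -7), -20), Pow(Add(d, Function('M')(0)), -1))) = Mul(-66, Mul(Add(Mul(Rational(-1, 2), -7), -20), Pow(Add(-122, Pow(Add(-6, 0), Rational(1, 2))), -1))) = Mul(-66, Mul(Add(Rational(7, 2), -20), Pow(Add(-122, Pow(-6, Rational(1, 2))), -1))) = Mul(-66, Mul(Rational(-33, 2), Pow(Add(-122, Mul(I, Pow(6, Rational(1, 2)))), -1))) = Mul(1089, Pow(Add(-122, Mul(I, Pow(6, Rational(1, 2)))), -1))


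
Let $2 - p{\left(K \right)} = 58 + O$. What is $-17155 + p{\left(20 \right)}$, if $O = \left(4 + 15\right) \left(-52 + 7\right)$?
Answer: $-16356$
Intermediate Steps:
$O = -855$ ($O = 19 \left(-45\right) = -855$)
$p{\left(K \right)} = 799$ ($p{\left(K \right)} = 2 - \left(58 - 855\right) = 2 - -797 = 2 + 797 = 799$)
$-17155 + p{\left(20 \right)} = -17155 + 799 = -16356$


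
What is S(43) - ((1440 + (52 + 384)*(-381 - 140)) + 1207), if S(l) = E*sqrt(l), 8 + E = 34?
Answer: 224509 + 26*sqrt(43) ≈ 2.2468e+5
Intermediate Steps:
E = 26 (E = -8 + 34 = 26)
S(l) = 26*sqrt(l)
S(43) - ((1440 + (52 + 384)*(-381 - 140)) + 1207) = 26*sqrt(43) - ((1440 + (52 + 384)*(-381 - 140)) + 1207) = 26*sqrt(43) - ((1440 + 436*(-521)) + 1207) = 26*sqrt(43) - ((1440 - 227156) + 1207) = 26*sqrt(43) - (-225716 + 1207) = 26*sqrt(43) - 1*(-224509) = 26*sqrt(43) + 224509 = 224509 + 26*sqrt(43)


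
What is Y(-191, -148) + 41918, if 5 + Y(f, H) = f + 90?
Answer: 41812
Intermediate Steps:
Y(f, H) = 85 + f (Y(f, H) = -5 + (f + 90) = -5 + (90 + f) = 85 + f)
Y(-191, -148) + 41918 = (85 - 191) + 41918 = -106 + 41918 = 41812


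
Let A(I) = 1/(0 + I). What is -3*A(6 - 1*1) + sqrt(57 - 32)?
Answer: 22/5 ≈ 4.4000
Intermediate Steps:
A(I) = 1/I
-3*A(6 - 1*1) + sqrt(57 - 32) = -3/(6 - 1*1) + sqrt(57 - 32) = -3/(6 - 1) + sqrt(25) = -3/5 + 5 = 22/5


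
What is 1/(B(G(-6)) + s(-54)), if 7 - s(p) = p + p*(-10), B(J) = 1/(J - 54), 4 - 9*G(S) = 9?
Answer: -491/235198 ≈ -0.0020876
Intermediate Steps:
G(S) = -5/9 (G(S) = 4/9 - 1/9*9 = 4/9 - 1 = -5/9)
B(J) = 1/(-54 + J)
s(p) = 7 + 9*p (s(p) = 7 - (p + p*(-10)) = 7 - (p - 10*p) = 7 - (-9)*p = 7 + 9*p)
1/(B(G(-6)) + s(-54)) = 1/(1/(-54 - 5/9) + (7 + 9*(-54))) = 1/(1/(-491/9) + (7 - 486)) = 1/(-9/491 - 479) = 1/(-235198/491) = -491/235198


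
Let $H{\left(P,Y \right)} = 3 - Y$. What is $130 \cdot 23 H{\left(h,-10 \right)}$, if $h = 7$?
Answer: $38870$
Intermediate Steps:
$130 \cdot 23 H{\left(h,-10 \right)} = 130 \cdot 23 \left(3 - -10\right) = 2990 \left(3 + 10\right) = 2990 \cdot 13 = 38870$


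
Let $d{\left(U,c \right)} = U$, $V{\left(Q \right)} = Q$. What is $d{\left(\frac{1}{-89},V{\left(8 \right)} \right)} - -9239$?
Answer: $\frac{822270}{89} \approx 9239.0$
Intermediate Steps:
$d{\left(\frac{1}{-89},V{\left(8 \right)} \right)} - -9239 = \frac{1}{-89} - -9239 = - \frac{1}{89} + 9239 = \frac{822270}{89}$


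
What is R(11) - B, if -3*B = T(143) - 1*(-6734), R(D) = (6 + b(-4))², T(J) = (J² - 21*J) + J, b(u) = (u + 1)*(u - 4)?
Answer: 27023/3 ≈ 9007.7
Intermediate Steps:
b(u) = (1 + u)*(-4 + u)
T(J) = J² - 20*J
R(D) = 900 (R(D) = (6 + (-4 + (-4)² - 3*(-4)))² = (6 + (-4 + 16 + 12))² = (6 + 24)² = 30² = 900)
B = -24323/3 (B = -(143*(-20 + 143) - 1*(-6734))/3 = -(143*123 + 6734)/3 = -(17589 + 6734)/3 = -⅓*24323 = -24323/3 ≈ -8107.7)
R(11) - B = 900 - 1*(-24323/3) = 900 + 24323/3 = 27023/3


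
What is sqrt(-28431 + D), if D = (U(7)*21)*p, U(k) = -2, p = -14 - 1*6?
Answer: I*sqrt(27591) ≈ 166.11*I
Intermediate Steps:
p = -20 (p = -14 - 6 = -20)
D = 840 (D = -2*21*(-20) = -42*(-20) = 840)
sqrt(-28431 + D) = sqrt(-28431 + 840) = sqrt(-27591) = I*sqrt(27591)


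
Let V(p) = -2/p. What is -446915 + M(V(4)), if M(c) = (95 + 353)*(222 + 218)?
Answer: -249795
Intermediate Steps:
M(c) = 197120 (M(c) = 448*440 = 197120)
-446915 + M(V(4)) = -446915 + 197120 = -249795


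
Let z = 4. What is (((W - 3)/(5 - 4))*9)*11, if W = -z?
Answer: -693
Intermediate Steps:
W = -4 (W = -1*4 = -4)
(((W - 3)/(5 - 4))*9)*11 = (((-4 - 3)/(5 - 4))*9)*11 = (-7/1*9)*11 = (-7*1*9)*11 = -7*9*11 = -63*11 = -693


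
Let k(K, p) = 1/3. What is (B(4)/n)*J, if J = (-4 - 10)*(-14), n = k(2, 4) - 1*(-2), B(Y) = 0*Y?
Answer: 0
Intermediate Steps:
B(Y) = 0
k(K, p) = ⅓
n = 7/3 (n = ⅓ - 1*(-2) = ⅓ + 2 = 7/3 ≈ 2.3333)
J = 196 (J = -14*(-14) = 196)
(B(4)/n)*J = (0/(7/3))*196 = (0*(3/7))*196 = 0*196 = 0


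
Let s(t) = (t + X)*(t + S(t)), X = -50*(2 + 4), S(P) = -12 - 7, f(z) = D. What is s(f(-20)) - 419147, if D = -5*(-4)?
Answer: -419427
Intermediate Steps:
D = 20
f(z) = 20
S(P) = -19
X = -300 (X = -50*6 = -300)
s(t) = (-300 + t)*(-19 + t) (s(t) = (t - 300)*(t - 19) = (-300 + t)*(-19 + t))
s(f(-20)) - 419147 = (5700 + 20² - 319*20) - 419147 = (5700 + 400 - 6380) - 419147 = -280 - 419147 = -419427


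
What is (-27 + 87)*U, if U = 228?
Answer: 13680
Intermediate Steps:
(-27 + 87)*U = (-27 + 87)*228 = 60*228 = 13680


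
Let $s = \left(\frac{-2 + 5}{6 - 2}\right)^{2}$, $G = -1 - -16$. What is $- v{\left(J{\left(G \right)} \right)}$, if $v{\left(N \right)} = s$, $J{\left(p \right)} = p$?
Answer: $- \frac{9}{16} \approx -0.5625$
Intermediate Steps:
$G = 15$ ($G = -1 + 16 = 15$)
$s = \frac{9}{16}$ ($s = \left(\frac{3}{4}\right)^{2} = \frac{9}{16} \approx 0.5625$)
$v{\left(N \right)} = \frac{9}{16}$
$- v{\left(J{\left(G \right)} \right)} = \left(-1\right) \frac{9}{16} = - \frac{9}{16}$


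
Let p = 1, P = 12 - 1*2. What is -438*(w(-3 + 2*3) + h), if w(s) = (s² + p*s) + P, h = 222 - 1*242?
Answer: -876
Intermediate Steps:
P = 10 (P = 12 - 2 = 10)
h = -20 (h = 222 - 242 = -20)
w(s) = 10 + s + s² (w(s) = (s² + 1*s) + 10 = (s² + s) + 10 = (s + s²) + 10 = 10 + s + s²)
-438*(w(-3 + 2*3) + h) = -438*((10 + (-3 + 2*3) + (-3 + 2*3)²) - 20) = -438*((10 + (-3 + 6) + (-3 + 6)²) - 20) = -438*((10 + 3 + 3²) - 20) = -438*((10 + 3 + 9) - 20) = -438*(22 - 20) = -438*2 = -876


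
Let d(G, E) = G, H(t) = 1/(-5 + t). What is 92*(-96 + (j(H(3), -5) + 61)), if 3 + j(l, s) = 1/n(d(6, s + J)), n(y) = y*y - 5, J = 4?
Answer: -108284/31 ≈ -3493.0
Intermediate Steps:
n(y) = -5 + y² (n(y) = y² - 5 = -5 + y²)
j(l, s) = -92/31 (j(l, s) = -3 + 1/(-5 + 6²) = -3 + 1/(-5 + 36) = -3 + 1/31 = -92/31)
92*(-96 + (j(H(3), -5) + 61)) = 92*(-96 + (-92/31 + 61)) = 92*(-96 + 1799/31) = 92*(-1177/31) = -108284/31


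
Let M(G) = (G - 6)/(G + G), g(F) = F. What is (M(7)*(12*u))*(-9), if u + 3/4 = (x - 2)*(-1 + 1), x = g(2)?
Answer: 81/14 ≈ 5.7857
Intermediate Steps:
x = 2
M(G) = (-6 + G)/(2*G) (M(G) = (-6 + G)/((2*G)) = (-6 + G)*(1/(2*G)) = (-6 + G)/(2*G))
u = -¾ (u = -¾ + (2 - 2)*(-1 + 1) = -¾ + 0*0 = -¾ + 0 = -¾ ≈ -0.75000)
(M(7)*(12*u))*(-9) = (((½)*(-6 + 7)/7)*(12*(-¾)))*(-9) = (((½)*(⅐)*1)*(-9))*(-9) = ((1/14)*(-9))*(-9) = -9/14*(-9) = 81/14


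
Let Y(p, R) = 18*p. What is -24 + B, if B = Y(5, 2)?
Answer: 66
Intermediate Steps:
B = 90 (B = 18*5 = 90)
-24 + B = -24 + 90 = 66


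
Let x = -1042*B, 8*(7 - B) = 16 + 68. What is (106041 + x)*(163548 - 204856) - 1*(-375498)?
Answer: -4530616406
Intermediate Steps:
B = -7/2 (B = 7 - (16 + 68)/8 = 7 - 1/8*84 = 7 - 21/2 = -7/2 ≈ -3.5000)
x = 3647 (x = -1042*(-7/2) = 3647)
(106041 + x)*(163548 - 204856) - 1*(-375498) = (106041 + 3647)*(163548 - 204856) - 1*(-375498) = 109688*(-41308) + 375498 = -4530991904 + 375498 = -4530616406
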